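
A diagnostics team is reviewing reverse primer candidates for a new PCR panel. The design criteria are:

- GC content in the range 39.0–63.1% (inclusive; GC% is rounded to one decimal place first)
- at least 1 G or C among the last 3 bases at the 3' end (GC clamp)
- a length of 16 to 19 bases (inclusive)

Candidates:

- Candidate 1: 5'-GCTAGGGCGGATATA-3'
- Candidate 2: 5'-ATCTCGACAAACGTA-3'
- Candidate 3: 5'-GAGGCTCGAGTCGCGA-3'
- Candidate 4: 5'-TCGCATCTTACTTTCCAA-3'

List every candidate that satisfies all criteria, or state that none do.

None of the candidates satisfy all criteria.

Candidate 1 (15 nt, A=4 T=3 G=6 C=2): GC 8/15 = 53.3% ✓; 3' end ATA has 0 G/C, need ≥1 ✗; length 15, outside 16–19 ✗ — fails.
Candidate 2 (15 nt, A=6 T=3 G=2 C=4): GC 6/15 = 40.0% ✓; 3' end GTA has 1 G/C ✓; length 15, outside 16–19 ✗ — fails.
Candidate 3 (16 nt, A=3 T=2 G=7 C=4): GC 11/16 = 68.8%, outside 39.0–63.1% ✗; 3' end CGA has 2 G/C ✓; length 16 ✓ — fails.
Candidate 4 (18 nt, A=4 T=7 G=1 C=6): GC 7/18 = 38.9%, outside 39.0–63.1% ✗; 3' end CAA has 1 G/C ✓; length 18 ✓ — fails.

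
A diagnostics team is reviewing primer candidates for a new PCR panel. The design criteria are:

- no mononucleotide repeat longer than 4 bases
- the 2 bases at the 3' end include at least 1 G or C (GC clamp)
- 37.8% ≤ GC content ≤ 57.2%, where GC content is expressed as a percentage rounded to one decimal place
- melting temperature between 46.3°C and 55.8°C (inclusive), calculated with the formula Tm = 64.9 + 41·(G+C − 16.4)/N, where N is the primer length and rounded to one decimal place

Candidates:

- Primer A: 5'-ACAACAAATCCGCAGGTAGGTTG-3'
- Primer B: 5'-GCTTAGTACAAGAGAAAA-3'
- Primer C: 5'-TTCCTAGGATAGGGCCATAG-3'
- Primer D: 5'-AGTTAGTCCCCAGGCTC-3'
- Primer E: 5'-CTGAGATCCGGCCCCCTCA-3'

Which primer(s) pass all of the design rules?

Primer A and Primer C.

Primer A (23 nt, A=8 T=4 G=6 C=5): longest run = 3 ✓; 3' end TG has 1 G/C ✓; GC 11/23 = 47.8% ✓; Tm = 64.9 + 41·(11 − 16.4)/23 = 55.3°C ✓ — passes.
Primer B (18 nt, A=9 T=3 G=4 C=2): longest run = 4 ✓; 3' end AA has 0 G/C, need ≥1 ✗; GC 6/18 = 33.3%, outside 37.8–57.2% ✗; Tm = 64.9 + 41·(6 − 16.4)/18 = 41.2°C, outside 46.3–55.8°C ✗ — fails.
Primer C (20 nt, A=5 T=5 G=6 C=4): longest run = 3 ✓; 3' end AG has 1 G/C ✓; GC 10/20 = 50.0% ✓; Tm = 64.9 + 41·(10 − 16.4)/20 = 51.8°C ✓ — passes.
Primer D (17 nt, A=3 T=4 G=4 C=6): longest run = 4 ✓; 3' end TC has 1 G/C ✓; GC 10/17 = 58.8%, outside 37.8–57.2% ✗; Tm = 64.9 + 41·(10 − 16.4)/17 = 49.5°C ✓ — fails.
Primer E (19 nt, A=3 T=3 G=4 C=9): longest run = 5, exceeds 4 ✗; 3' end CA has 1 G/C ✓; GC 13/19 = 68.4%, outside 37.8–57.2% ✗; Tm = 64.9 + 41·(13 − 16.4)/19 = 57.6°C, outside 46.3–55.8°C ✗ — fails.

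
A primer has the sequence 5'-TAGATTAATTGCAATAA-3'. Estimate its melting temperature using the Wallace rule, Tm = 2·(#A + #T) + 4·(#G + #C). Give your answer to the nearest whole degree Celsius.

Base counts: A=8, T=6, G=2, C=1 (length 17).
Tm = 2·(8+6) + 4·(2+1) = 2·14 + 4·3 = 28 + 12 = 40°C.

40°C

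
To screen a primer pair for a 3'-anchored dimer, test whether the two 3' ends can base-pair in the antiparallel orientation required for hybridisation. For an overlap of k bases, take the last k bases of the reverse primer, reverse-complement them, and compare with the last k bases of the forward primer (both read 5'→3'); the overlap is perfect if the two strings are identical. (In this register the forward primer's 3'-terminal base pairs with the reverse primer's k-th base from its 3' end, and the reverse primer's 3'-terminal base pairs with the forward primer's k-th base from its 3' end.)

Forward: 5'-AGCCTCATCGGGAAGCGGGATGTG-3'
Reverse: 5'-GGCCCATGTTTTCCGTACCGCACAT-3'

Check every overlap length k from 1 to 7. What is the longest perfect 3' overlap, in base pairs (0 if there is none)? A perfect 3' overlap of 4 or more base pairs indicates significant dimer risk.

Longest perfect overlap: 5 complementary base pairs; significant dimer risk (threshold 4).

Last 7 bases (5'→3') — forward …GGATGTG, reverse …CGCACAT.
Reverse complement of the reverse primer's last 7 bases: ATGTGCG; its first k bases are the reverse complement of the reverse primer's last k bases, so a perfect k-base overlap needs the forward primer's last k bases to equal them.
Comparing (forward last k vs required): k=1: G vs A ✗; k=2: TG vs AT ✗; k=3: GTG vs ATG ✗; k=4: TGTG vs ATGT ✗; k=5: ATGTG vs ATGTG ✓; k=6: GATGTG vs ATGTGC ✗; k=7: GGATGTG vs ATGTGCG ✗.
Only k = 5 is perfect, so the longest perfect 3' overlap is 5.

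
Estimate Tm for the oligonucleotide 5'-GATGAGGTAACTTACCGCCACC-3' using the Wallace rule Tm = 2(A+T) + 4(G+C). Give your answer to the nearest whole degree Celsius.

Base counts: A=6, T=4, G=5, C=7 (length 22).
Tm = 2·(6+4) + 4·(5+7) = 2·10 + 4·12 = 20 + 48 = 68°C.

68°C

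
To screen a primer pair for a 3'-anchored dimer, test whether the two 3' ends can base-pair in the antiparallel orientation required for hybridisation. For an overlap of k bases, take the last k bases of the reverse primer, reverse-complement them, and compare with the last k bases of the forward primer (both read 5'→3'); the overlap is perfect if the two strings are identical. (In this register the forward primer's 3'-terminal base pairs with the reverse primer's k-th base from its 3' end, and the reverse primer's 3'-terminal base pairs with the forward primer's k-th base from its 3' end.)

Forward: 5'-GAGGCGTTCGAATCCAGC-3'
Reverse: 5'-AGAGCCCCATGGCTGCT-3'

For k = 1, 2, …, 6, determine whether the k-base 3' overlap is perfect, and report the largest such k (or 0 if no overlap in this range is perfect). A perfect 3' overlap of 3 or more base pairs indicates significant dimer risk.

Longest perfect overlap: 3 complementary base pairs; significant dimer risk (threshold 3).

Last 6 bases (5'→3') — forward …TCCAGC, reverse …GCTGCT.
Reverse complement of the reverse primer's last 6 bases: AGCAGC; its first k bases are the reverse complement of the reverse primer's last k bases, so a perfect k-base overlap needs the forward primer's last k bases to equal them.
Comparing (forward last k vs required): k=1: C vs A ✗; k=2: GC vs AG ✗; k=3: AGC vs AGC ✓; k=4: CAGC vs AGCA ✗; k=5: CCAGC vs AGCAG ✗; k=6: TCCAGC vs AGCAGC ✗.
Only k = 3 is perfect, so the longest perfect 3' overlap is 3.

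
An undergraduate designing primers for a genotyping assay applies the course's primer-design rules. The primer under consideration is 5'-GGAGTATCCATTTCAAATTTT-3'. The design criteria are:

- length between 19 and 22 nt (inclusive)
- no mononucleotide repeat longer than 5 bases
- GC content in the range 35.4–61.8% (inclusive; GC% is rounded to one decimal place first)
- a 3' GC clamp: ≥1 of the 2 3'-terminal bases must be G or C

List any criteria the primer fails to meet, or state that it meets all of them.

Base counts: A=6, T=9, G=3, C=3 (length 21).
length: length 21 ✓
homopolymer run: longest run = 4 ✓
GC content: GC 6/21 = 28.6%, outside 35.4–61.8% ✗
GC clamp: 3' end TT has 0 G/C, need ≥1 ✗

Fails: GC content, GC clamp.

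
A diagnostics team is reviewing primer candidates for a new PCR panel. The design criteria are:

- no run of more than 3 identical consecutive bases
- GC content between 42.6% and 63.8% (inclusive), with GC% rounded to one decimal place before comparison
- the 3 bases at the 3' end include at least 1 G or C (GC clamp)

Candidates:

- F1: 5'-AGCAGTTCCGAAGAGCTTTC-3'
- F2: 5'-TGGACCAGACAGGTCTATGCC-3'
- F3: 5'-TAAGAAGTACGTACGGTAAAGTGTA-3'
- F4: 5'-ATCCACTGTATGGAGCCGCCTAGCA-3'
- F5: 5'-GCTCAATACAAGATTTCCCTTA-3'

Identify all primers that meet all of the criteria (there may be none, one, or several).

F1, F2 and F4.

F1 (20 nt, A=5 T=5 G=5 C=5): longest run = 3 ✓; GC 10/20 = 50.0% ✓; 3' end TTC has 1 G/C ✓ — passes.
F2 (21 nt, A=5 T=4 G=6 C=6): longest run = 2 ✓; GC 12/21 = 57.1% ✓; 3' end GCC has 3 G/C ✓ — passes.
F3 (25 nt, A=10 T=6 G=7 C=2): longest run = 3 ✓; GC 9/25 = 36.0%, outside 42.6–63.8% ✗; 3' end GTA has 1 G/C ✓ — fails.
F4 (25 nt, A=6 T=5 G=6 C=8): longest run = 2 ✓; GC 14/25 = 56.0% ✓; 3' end GCA has 2 G/C ✓ — passes.
F5 (22 nt, A=7 T=7 G=2 C=6): longest run = 3 ✓; GC 8/22 = 36.4%, outside 42.6–63.8% ✗; 3' end TTA has 0 G/C, need ≥1 ✗ — fails.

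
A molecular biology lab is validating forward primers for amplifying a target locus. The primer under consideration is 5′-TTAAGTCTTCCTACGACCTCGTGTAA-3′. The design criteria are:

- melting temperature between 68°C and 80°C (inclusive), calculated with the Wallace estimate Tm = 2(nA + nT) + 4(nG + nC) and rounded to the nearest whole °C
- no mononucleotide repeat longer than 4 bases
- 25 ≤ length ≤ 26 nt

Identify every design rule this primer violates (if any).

Meets all criteria.

Base counts: A=6, T=9, G=4, C=7 (length 26).
Tm: Tm = 2·15 + 4·11 = 74°C ✓
homopolymer run: longest run = 2 ✓
length: length 26 ✓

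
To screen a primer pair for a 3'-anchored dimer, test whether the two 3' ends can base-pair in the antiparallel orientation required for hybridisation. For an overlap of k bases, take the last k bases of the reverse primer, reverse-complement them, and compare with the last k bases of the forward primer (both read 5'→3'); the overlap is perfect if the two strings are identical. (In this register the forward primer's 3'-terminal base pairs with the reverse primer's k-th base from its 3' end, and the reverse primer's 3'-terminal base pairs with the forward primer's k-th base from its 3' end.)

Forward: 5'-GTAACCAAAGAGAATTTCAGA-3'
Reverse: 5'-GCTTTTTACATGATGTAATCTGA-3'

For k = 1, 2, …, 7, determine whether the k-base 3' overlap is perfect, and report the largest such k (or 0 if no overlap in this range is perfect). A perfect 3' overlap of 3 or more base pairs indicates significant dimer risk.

Longest perfect overlap: 5 complementary base pairs; significant dimer risk (threshold 3).

Last 7 bases (5'→3') — forward …TTTCAGA, reverse …AATCTGA.
Reverse complement of the reverse primer's last 7 bases: TCAGATT; its first k bases are the reverse complement of the reverse primer's last k bases, so a perfect k-base overlap needs the forward primer's last k bases to equal them.
Comparing (forward last k vs required): k=1: A vs T ✗; k=2: GA vs TC ✗; k=3: AGA vs TCA ✗; k=4: CAGA vs TCAG ✗; k=5: TCAGA vs TCAGA ✓; k=6: TTCAGA vs TCAGAT ✗; k=7: TTTCAGA vs TCAGATT ✗.
Only k = 5 is perfect, so the longest perfect 3' overlap is 5.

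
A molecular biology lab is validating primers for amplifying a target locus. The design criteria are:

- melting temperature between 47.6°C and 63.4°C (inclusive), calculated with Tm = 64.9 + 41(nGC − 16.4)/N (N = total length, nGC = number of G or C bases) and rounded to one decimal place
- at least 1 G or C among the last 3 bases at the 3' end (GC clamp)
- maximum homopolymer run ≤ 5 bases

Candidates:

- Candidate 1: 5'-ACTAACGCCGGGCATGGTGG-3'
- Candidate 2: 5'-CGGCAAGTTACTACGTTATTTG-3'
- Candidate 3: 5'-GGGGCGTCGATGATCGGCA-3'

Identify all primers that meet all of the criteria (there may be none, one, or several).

Candidate 1, Candidate 2 and Candidate 3.

Candidate 1 (20 nt, A=4 T=3 G=8 C=5): Tm = 64.9 + 41·(13 − 16.4)/20 = 57.9°C ✓; 3' end TGG has 2 G/C ✓; longest run = 3 ✓ — passes.
Candidate 2 (22 nt, A=5 T=8 G=5 C=4): Tm = 64.9 + 41·(9 − 16.4)/22 = 51.1°C ✓; 3' end TTG has 1 G/C ✓; longest run = 3 ✓ — passes.
Candidate 3 (19 nt, A=3 T=3 G=9 C=4): Tm = 64.9 + 41·(13 − 16.4)/19 = 57.6°C ✓; 3' end GCA has 2 G/C ✓; longest run = 4 ✓ — passes.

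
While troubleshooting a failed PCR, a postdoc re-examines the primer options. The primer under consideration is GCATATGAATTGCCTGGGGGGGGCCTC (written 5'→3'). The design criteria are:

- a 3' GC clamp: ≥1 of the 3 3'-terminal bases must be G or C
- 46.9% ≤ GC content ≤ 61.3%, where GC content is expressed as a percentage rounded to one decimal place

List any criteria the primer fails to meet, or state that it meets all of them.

Base counts: A=4, T=6, G=11, C=6 (length 27).
GC clamp: 3' end CTC has 2 G/C ✓
GC content: GC 17/27 = 63.0%, outside 46.9–61.3% ✗

Fails: GC content.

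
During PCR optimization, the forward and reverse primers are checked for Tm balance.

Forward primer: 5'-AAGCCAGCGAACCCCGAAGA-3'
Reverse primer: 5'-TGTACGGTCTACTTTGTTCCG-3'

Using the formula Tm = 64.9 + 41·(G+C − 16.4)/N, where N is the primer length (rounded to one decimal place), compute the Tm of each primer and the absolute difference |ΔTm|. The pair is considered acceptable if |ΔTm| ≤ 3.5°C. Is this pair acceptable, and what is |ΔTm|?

Forward: G+C = 12, N = 20 → Tm = 64.9 + 41·(12 − 16.4)/20 = 55.9°C.
Reverse: G+C = 10, N = 21 → Tm = 64.9 + 41·(10 − 16.4)/21 = 52.4°C.
|ΔTm| = |55.9 − 52.4| = 3.5°C, ≤ 3.5°C.

|ΔTm| = 3.5°C; the pair is acceptable.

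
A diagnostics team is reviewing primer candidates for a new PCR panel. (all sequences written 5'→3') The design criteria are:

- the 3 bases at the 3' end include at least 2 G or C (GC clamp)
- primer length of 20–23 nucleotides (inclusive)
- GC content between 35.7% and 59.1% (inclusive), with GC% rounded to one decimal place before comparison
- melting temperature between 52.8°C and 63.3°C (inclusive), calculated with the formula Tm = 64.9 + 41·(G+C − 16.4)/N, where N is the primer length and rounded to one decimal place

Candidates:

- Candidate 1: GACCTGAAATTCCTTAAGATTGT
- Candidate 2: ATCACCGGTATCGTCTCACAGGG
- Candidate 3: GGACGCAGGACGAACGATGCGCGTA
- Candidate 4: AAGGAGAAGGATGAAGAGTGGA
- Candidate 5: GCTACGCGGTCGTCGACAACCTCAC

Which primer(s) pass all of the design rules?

Candidate 1 (23 nt, A=7 T=8 G=4 C=4): 3' end TGT has 1 G/C, need ≥2 ✗; length 23 ✓; GC 8/23 = 34.8%, outside 35.7–59.1% ✗; Tm = 64.9 + 41·(8 − 16.4)/23 = 49.9°C, outside 52.8–63.3°C ✗ — fails.
Candidate 2 (23 nt, A=5 T=5 G=6 C=7): 3' end GGG has 3 G/C ✓; length 23 ✓; GC 13/23 = 56.5% ✓; Tm = 64.9 + 41·(13 − 16.4)/23 = 58.8°C ✓ — passes.
Candidate 3 (25 nt, A=7 T=2 G=10 C=6): 3' end GTA has 1 G/C, need ≥2 ✗; length 25, outside 20–23 ✗; GC 16/25 = 64.0%, outside 35.7–59.1% ✗; Tm = 64.9 + 41·(16 − 16.4)/25 = 64.2°C, outside 52.8–63.3°C ✗ — fails.
Candidate 4 (22 nt, A=10 T=2 G=10 C=0): 3' end GGA has 2 G/C ✓; length 22 ✓; GC 10/22 = 45.5% ✓; Tm = 64.9 + 41·(10 − 16.4)/22 = 53.0°C ✓ — passes.
Candidate 5 (25 nt, A=5 T=4 G=6 C=10): 3' end CAC has 2 G/C ✓; length 25, outside 20–23 ✗; GC 16/25 = 64.0%, outside 35.7–59.1% ✗; Tm = 64.9 + 41·(16 − 16.4)/25 = 64.2°C, outside 52.8–63.3°C ✗ — fails.

Candidate 2 and Candidate 4.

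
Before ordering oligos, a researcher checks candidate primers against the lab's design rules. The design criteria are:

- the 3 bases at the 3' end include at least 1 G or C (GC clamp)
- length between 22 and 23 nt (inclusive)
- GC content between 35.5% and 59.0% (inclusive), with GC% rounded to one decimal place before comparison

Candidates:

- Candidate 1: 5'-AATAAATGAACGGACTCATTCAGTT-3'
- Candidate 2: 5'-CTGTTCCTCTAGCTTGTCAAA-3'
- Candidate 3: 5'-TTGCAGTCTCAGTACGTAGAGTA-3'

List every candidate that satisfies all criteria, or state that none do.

Candidate 3 only.

Candidate 1 (25 nt, A=10 T=7 G=4 C=4): 3' end GTT has 1 G/C ✓; length 25, outside 22–23 ✗; GC 8/25 = 32.0%, outside 35.5–59.0% ✗ — fails.
Candidate 2 (21 nt, A=4 T=8 G=3 C=6): 3' end AAA has 0 G/C, need ≥1 ✗; length 21, outside 22–23 ✗; GC 9/21 = 42.9% ✓ — fails.
Candidate 3 (23 nt, A=6 T=7 G=6 C=4): 3' end GTA has 1 G/C ✓; length 23 ✓; GC 10/23 = 43.5% ✓ — passes.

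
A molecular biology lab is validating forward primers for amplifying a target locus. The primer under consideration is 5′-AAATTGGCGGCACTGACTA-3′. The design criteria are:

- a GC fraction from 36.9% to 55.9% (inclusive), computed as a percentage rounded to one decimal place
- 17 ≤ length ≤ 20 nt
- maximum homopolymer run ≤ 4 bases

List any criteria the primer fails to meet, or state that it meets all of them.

Meets all criteria.

Base counts: A=6, T=4, G=5, C=4 (length 19).
GC content: GC 9/19 = 47.4% ✓
length: length 19 ✓
homopolymer run: longest run = 3 ✓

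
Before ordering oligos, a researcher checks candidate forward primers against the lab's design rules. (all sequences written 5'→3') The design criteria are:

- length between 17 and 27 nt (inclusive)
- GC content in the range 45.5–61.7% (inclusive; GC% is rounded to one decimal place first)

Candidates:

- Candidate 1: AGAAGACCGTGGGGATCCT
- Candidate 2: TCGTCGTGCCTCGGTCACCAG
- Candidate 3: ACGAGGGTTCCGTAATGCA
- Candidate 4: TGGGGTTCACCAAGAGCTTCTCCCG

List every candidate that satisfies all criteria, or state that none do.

Candidate 1 (19 nt, A=5 T=3 G=7 C=4): length 19 ✓; GC 11/19 = 57.9% ✓ — passes.
Candidate 2 (21 nt, A=2 T=5 G=6 C=8): length 21 ✓; GC 14/21 = 66.7%, outside 45.5–61.7% ✗ — fails.
Candidate 3 (19 nt, A=5 T=4 G=6 C=4): length 19 ✓; GC 10/19 = 52.6% ✓ — passes.
Candidate 4 (25 nt, A=4 T=6 G=7 C=8): length 25 ✓; GC 15/25 = 60.0% ✓ — passes.

Candidate 1, Candidate 3 and Candidate 4.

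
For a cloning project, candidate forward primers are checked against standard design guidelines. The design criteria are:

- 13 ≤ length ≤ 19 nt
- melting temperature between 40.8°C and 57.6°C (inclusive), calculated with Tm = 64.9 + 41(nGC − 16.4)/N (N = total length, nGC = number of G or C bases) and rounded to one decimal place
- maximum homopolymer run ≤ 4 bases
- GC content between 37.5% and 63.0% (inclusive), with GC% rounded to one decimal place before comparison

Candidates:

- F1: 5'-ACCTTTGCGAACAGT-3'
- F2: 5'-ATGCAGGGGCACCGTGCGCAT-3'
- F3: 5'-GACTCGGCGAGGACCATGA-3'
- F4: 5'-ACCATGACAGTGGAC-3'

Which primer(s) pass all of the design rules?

F1 (15 nt, A=4 T=4 G=3 C=4): length 15 ✓; Tm = 64.9 + 41·(7 − 16.4)/15 = 39.2°C, outside 40.8–57.6°C ✗; longest run = 3 ✓; GC 7/15 = 46.7% ✓ — fails.
F2 (21 nt, A=4 T=3 G=8 C=6): length 21, outside 13–19 ✗; Tm = 64.9 + 41·(14 − 16.4)/21 = 60.2°C, outside 40.8–57.6°C ✗; longest run = 4 ✓; GC 14/21 = 66.7%, outside 37.5–63.0% ✗ — fails.
F3 (19 nt, A=5 T=2 G=7 C=5): length 19 ✓; Tm = 64.9 + 41·(12 − 16.4)/19 = 55.4°C ✓; longest run = 2 ✓; GC 12/19 = 63.2%, outside 37.5–63.0% ✗ — fails.
F4 (15 nt, A=5 T=2 G=4 C=4): length 15 ✓; Tm = 64.9 + 41·(8 − 16.4)/15 = 41.9°C ✓; longest run = 2 ✓; GC 8/15 = 53.3% ✓ — passes.

F4 only.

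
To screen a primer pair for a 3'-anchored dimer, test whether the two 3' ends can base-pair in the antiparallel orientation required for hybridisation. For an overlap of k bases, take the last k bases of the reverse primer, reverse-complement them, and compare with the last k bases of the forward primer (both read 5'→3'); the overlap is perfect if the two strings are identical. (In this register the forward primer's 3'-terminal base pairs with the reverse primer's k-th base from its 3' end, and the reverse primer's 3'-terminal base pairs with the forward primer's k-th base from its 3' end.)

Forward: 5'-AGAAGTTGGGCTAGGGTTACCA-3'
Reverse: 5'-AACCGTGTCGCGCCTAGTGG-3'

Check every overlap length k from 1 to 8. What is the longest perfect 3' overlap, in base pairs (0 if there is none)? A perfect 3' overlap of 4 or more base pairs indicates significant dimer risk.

Longest perfect overlap: 3 complementary base pairs; below the dimer-risk threshold (threshold 4).

Last 8 bases (5'→3') — forward …GGTTACCA, reverse …CCTAGTGG.
Reverse complement of the reverse primer's last 8 bases: CCACTAGG; its first k bases are the reverse complement of the reverse primer's last k bases, so a perfect k-base overlap needs the forward primer's last k bases to equal them.
Comparing (forward last k vs required): k=1: A vs C ✗; k=2: CA vs CC ✗; k=3: CCA vs CCA ✓; k=4: ACCA vs CCAC ✗; k=5: TACCA vs CCACT ✗; k=6: TTACCA vs CCACTA ✗; k=7: GTTACCA vs CCACTAG ✗; k=8: GGTTACCA vs CCACTAGG ✗.
Only k = 3 is perfect, so the longest perfect 3' overlap is 3.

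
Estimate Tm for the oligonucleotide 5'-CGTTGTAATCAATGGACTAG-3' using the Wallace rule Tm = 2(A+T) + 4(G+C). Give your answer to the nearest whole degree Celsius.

Base counts: A=6, T=6, G=5, C=3 (length 20).
Tm = 2·(6+6) + 4·(5+3) = 2·12 + 4·8 = 24 + 32 = 56°C.

56°C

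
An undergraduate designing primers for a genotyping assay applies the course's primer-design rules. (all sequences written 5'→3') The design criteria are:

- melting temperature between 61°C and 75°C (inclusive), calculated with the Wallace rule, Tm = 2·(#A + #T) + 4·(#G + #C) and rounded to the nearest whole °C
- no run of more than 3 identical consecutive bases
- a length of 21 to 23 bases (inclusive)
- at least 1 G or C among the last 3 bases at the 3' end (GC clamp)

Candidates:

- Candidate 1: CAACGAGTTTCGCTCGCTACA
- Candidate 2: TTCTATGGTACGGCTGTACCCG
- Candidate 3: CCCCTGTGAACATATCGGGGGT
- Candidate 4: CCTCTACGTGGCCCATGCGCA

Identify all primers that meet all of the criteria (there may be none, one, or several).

Candidate 1 (21 nt, A=5 T=5 G=4 C=7): Tm = 2·10 + 4·11 = 64°C ✓; longest run = 3 ✓; length 21 ✓; 3' end ACA has 1 G/C ✓ — passes.
Candidate 2 (22 nt, A=3 T=7 G=6 C=6): Tm = 2·10 + 4·12 = 68°C ✓; longest run = 3 ✓; length 22 ✓; 3' end CCG has 3 G/C ✓ — passes.
Candidate 3 (22 nt, A=4 T=5 G=7 C=6): Tm = 2·9 + 4·13 = 70°C ✓; longest run = 5, exceeds 3 ✗; length 22 ✓; 3' end GGT has 2 G/C ✓ — fails.
Candidate 4 (21 nt, A=3 T=4 G=5 C=9): Tm = 2·7 + 4·14 = 70°C ✓; longest run = 3 ✓; length 21 ✓; 3' end GCA has 2 G/C ✓ — passes.

Candidate 1, Candidate 2 and Candidate 4.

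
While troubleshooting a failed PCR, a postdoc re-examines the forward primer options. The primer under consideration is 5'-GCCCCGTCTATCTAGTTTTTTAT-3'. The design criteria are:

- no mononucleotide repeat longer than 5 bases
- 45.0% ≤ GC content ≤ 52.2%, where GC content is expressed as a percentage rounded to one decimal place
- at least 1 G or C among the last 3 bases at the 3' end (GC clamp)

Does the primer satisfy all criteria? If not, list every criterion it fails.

Fails: homopolymer run, GC content, GC clamp.

Base counts: A=3, T=11, G=3, C=6 (length 23).
homopolymer run: longest run = 6, exceeds 5 ✗
GC content: GC 9/23 = 39.1%, outside 45.0–52.2% ✗
GC clamp: 3' end TAT has 0 G/C, need ≥1 ✗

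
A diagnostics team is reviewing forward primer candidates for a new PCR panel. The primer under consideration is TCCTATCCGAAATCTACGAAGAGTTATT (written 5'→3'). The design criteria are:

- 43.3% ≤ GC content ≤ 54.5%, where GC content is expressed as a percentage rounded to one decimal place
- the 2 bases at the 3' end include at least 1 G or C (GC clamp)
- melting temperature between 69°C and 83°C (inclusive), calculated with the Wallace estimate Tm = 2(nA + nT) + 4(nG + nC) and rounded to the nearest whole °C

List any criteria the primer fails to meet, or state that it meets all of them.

Base counts: A=9, T=9, G=4, C=6 (length 28).
GC content: GC 10/28 = 35.7%, outside 43.3–54.5% ✗
GC clamp: 3' end TT has 0 G/C, need ≥1 ✗
Tm: Tm = 2·18 + 4·10 = 76°C ✓

Fails: GC content, GC clamp.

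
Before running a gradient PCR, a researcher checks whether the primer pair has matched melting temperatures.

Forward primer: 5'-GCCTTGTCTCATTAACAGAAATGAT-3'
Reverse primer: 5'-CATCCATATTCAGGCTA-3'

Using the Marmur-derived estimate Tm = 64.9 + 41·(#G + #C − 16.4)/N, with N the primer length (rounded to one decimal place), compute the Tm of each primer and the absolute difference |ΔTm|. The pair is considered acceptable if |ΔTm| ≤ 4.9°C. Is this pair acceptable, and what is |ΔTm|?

|ΔTm| = 10.6°C; the pair is not acceptable.

Forward: G+C = 9, N = 25 → Tm = 64.9 + 41·(9 − 16.4)/25 = 52.8°C.
Reverse: G+C = 7, N = 17 → Tm = 64.9 + 41·(7 − 16.4)/17 = 42.2°C.
|ΔTm| = |52.8 − 42.2| = 10.6°C, > 4.9°C.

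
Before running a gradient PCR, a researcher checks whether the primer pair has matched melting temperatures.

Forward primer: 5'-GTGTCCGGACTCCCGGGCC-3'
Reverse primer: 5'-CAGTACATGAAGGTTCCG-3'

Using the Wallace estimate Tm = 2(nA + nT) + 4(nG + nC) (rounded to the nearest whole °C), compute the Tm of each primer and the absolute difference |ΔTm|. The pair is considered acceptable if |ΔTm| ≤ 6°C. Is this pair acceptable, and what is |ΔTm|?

|ΔTm| = 14°C; the pair is not acceptable.

Forward: A=1 T=3 G=7 C=8 → Tm = 2·4 + 4·15 = 68°C.
Reverse: A=5 T=4 G=5 C=4 → Tm = 2·9 + 4·9 = 54°C.
|ΔTm| = |68 − 54| = 14°C, > 6°C.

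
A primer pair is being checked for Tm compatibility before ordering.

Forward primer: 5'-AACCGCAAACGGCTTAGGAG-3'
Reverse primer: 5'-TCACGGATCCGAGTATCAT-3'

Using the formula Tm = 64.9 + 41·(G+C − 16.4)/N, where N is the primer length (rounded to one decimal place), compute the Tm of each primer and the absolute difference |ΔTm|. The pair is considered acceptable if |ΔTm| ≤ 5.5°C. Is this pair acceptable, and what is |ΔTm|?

Forward: G+C = 11, N = 20 → Tm = 64.9 + 41·(11 − 16.4)/20 = 53.8°C.
Reverse: G+C = 9, N = 19 → Tm = 64.9 + 41·(9 − 16.4)/19 = 48.9°C.
|ΔTm| = |53.8 − 48.9| = 4.9°C, ≤ 5.5°C.

|ΔTm| = 4.9°C; the pair is acceptable.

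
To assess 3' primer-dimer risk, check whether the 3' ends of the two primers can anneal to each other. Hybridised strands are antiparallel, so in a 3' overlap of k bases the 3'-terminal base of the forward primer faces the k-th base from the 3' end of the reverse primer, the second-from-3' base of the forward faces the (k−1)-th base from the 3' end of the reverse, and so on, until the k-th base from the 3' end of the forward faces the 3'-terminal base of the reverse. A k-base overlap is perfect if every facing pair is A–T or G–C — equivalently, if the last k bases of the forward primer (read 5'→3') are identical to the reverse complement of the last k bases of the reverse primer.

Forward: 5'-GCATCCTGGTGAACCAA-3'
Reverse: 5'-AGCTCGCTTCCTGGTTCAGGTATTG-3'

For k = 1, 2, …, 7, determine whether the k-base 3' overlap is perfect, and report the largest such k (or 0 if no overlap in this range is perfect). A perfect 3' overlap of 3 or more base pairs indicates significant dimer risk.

Longest perfect overlap: 3 complementary base pairs; significant dimer risk (threshold 3).

Last 7 bases (5'→3') — forward …GAACCAA, reverse …GGTATTG.
Reverse complement of the reverse primer's last 7 bases: CAATACC; its first k bases are the reverse complement of the reverse primer's last k bases, so a perfect k-base overlap needs the forward primer's last k bases to equal them.
Comparing (forward last k vs required): k=1: A vs C ✗; k=2: AA vs CA ✗; k=3: CAA vs CAA ✓; k=4: CCAA vs CAAT ✗; k=5: ACCAA vs CAATA ✗; k=6: AACCAA vs CAATAC ✗; k=7: GAACCAA vs CAATACC ✗.
Only k = 3 is perfect, so the longest perfect 3' overlap is 3.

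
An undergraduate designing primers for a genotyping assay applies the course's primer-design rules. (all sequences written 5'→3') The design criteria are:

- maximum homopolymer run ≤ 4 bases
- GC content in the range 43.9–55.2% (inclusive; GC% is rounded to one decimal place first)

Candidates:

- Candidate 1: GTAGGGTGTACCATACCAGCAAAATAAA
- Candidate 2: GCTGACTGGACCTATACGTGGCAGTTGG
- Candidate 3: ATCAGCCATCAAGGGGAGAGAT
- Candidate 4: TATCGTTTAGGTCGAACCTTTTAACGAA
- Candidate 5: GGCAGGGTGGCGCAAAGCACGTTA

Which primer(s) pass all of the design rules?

Candidate 3 only.

Candidate 1 (28 nt, A=12 T=5 G=6 C=5): longest run = 4 ✓; GC 11/28 = 39.3%, outside 43.9–55.2% ✗ — fails.
Candidate 2 (28 nt, A=5 T=7 G=10 C=6): longest run = 2 ✓; GC 16/28 = 57.1%, outside 43.9–55.2% ✗ — fails.
Candidate 3 (22 nt, A=8 T=3 G=7 C=4): longest run = 4 ✓; GC 11/22 = 50.0% ✓ — passes.
Candidate 4 (28 nt, A=8 T=10 G=5 C=5): longest run = 4 ✓; GC 10/28 = 35.7%, outside 43.9–55.2% ✗ — fails.
Candidate 5 (24 nt, A=6 T=3 G=10 C=5): longest run = 3 ✓; GC 15/24 = 62.5%, outside 43.9–55.2% ✗ — fails.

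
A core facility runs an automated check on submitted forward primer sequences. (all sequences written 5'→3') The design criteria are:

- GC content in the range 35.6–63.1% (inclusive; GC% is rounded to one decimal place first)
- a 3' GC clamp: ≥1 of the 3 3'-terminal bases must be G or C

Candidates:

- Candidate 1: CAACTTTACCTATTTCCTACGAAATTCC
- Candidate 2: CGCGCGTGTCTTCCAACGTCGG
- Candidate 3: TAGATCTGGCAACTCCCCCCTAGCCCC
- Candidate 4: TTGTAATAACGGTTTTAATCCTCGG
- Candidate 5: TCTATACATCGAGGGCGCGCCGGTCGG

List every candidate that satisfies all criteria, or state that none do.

Candidate 1 (28 nt, A=8 T=10 G=1 C=9): GC 10/28 = 35.7% ✓; 3' end TCC has 2 G/C ✓ — passes.
Candidate 2 (22 nt, A=2 T=5 G=7 C=8): GC 15/22 = 68.2%, outside 35.6–63.1% ✗; 3' end CGG has 3 G/C ✓ — fails.
Candidate 3 (27 nt, A=5 T=5 G=4 C=13): GC 17/27 = 63.0% ✓; 3' end CCC has 3 G/C ✓ — passes.
Candidate 4 (25 nt, A=6 T=10 G=5 C=4): GC 9/25 = 36.0% ✓; 3' end CGG has 3 G/C ✓ — passes.
Candidate 5 (27 nt, A=4 T=5 G=10 C=8): GC 18/27 = 66.7%, outside 35.6–63.1% ✗; 3' end CGG has 3 G/C ✓ — fails.

Candidate 1, Candidate 3 and Candidate 4.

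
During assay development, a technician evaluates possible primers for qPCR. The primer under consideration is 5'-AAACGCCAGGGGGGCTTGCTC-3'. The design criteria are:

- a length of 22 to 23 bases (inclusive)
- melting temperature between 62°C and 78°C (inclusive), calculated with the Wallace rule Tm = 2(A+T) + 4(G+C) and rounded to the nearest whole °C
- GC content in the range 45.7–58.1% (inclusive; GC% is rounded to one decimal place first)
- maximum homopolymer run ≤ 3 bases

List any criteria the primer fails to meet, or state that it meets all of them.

Fails: length, GC content, homopolymer run.

Base counts: A=4, T=3, G=8, C=6 (length 21).
length: length 21, outside 22–23 ✗
Tm: Tm = 2·7 + 4·14 = 70°C ✓
GC content: GC 14/21 = 66.7%, outside 45.7–58.1% ✗
homopolymer run: longest run = 6, exceeds 3 ✗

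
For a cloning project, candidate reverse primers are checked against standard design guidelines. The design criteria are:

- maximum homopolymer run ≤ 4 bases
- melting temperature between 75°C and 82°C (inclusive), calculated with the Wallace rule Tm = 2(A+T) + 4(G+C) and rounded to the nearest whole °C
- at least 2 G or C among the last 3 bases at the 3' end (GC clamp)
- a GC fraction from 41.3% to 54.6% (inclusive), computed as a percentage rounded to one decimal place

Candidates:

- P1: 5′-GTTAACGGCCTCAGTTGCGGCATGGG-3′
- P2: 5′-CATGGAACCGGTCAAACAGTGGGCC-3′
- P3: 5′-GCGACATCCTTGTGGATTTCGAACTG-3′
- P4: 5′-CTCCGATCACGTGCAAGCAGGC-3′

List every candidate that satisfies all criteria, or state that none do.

P1 (26 nt, A=4 T=6 G=10 C=6): longest run = 3 ✓; Tm = 2·10 + 4·16 = 84°C, outside 75–82°C ✗; 3' end GGG has 3 G/C ✓; GC 16/26 = 61.5%, outside 41.3–54.6% ✗ — fails.
P2 (25 nt, A=7 T=3 G=8 C=7): longest run = 3 ✓; Tm = 2·10 + 4·15 = 80°C ✓; 3' end GCC has 3 G/C ✓; GC 15/25 = 60.0%, outside 41.3–54.6% ✗ — fails.
P3 (26 nt, A=5 T=8 G=7 C=6): longest run = 3 ✓; Tm = 2·13 + 4·13 = 78°C ✓; 3' end CTG has 2 G/C ✓; GC 13/26 = 50.0% ✓ — passes.
P4 (22 nt, A=5 T=3 G=6 C=8): longest run = 2 ✓; Tm = 2·8 + 4·14 = 72°C, outside 75–82°C ✗; 3' end GGC has 3 G/C ✓; GC 14/22 = 63.6%, outside 41.3–54.6% ✗ — fails.

P3 only.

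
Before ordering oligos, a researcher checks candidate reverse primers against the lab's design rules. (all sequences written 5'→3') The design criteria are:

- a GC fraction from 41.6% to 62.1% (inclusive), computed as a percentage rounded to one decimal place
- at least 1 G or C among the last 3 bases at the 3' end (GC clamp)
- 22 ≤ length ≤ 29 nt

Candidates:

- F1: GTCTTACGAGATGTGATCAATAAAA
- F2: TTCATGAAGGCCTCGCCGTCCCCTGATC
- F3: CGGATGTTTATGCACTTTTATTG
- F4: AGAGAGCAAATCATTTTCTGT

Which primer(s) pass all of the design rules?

F2 only.

F1 (25 nt, A=10 T=7 G=5 C=3): GC 8/25 = 32.0%, outside 41.6–62.1% ✗; 3' end AAA has 0 G/C, need ≥1 ✗; length 25 ✓ — fails.
F2 (28 nt, A=4 T=7 G=6 C=11): GC 17/28 = 60.7% ✓; 3' end ATC has 1 G/C ✓; length 28 ✓ — passes.
F3 (23 nt, A=4 T=11 G=5 C=3): GC 8/23 = 34.8%, outside 41.6–62.1% ✗; 3' end TTG has 1 G/C ✓; length 23 ✓ — fails.
F4 (21 nt, A=7 T=7 G=4 C=3): GC 7/21 = 33.3%, outside 41.6–62.1% ✗; 3' end TGT has 1 G/C ✓; length 21, outside 22–29 ✗ — fails.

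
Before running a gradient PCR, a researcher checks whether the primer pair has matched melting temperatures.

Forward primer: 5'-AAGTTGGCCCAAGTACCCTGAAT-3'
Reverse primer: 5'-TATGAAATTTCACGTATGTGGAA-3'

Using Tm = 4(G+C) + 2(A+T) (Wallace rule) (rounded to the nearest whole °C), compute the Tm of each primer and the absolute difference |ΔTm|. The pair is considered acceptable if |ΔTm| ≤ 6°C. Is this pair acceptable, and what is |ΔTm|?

|ΔTm| = 8°C; the pair is not acceptable.

Forward: A=7 T=5 G=5 C=6 → Tm = 2·12 + 4·11 = 68°C.
Reverse: A=8 T=8 G=5 C=2 → Tm = 2·16 + 4·7 = 60°C.
|ΔTm| = |68 − 60| = 8°C, > 6°C.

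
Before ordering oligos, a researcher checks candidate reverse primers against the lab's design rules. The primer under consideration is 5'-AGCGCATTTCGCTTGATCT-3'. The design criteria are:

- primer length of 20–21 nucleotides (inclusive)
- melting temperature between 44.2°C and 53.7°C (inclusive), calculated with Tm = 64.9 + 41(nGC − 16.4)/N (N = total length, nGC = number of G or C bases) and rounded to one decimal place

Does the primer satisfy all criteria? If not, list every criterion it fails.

Base counts: A=3, T=7, G=4, C=5 (length 19).
length: length 19, outside 20–21 ✗
Tm: Tm = 64.9 + 41·(9 − 16.4)/19 = 48.9°C ✓

Fails: length.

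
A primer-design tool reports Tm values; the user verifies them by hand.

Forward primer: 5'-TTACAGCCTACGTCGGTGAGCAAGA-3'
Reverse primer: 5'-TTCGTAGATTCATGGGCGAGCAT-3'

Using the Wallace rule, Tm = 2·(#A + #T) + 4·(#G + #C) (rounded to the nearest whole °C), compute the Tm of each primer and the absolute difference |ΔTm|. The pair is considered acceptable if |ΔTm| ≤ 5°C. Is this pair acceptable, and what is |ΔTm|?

Forward: A=7 T=5 G=7 C=6 → Tm = 2·12 + 4·13 = 76°C.
Reverse: A=5 T=7 G=7 C=4 → Tm = 2·12 + 4·11 = 68°C.
|ΔTm| = |76 − 68| = 8°C, > 5°C.

|ΔTm| = 8°C; the pair is not acceptable.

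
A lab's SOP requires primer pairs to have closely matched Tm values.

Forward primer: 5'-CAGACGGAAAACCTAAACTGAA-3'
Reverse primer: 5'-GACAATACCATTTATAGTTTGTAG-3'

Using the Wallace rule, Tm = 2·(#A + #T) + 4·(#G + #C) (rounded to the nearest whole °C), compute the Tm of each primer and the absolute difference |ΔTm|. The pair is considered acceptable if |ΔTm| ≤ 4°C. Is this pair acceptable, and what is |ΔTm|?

|ΔTm| = 0°C; the pair is acceptable.

Forward: A=11 T=2 G=4 C=5 → Tm = 2·13 + 4·9 = 62°C.
Reverse: A=8 T=9 G=4 C=3 → Tm = 2·17 + 4·7 = 62°C.
|ΔTm| = |62 − 62| = 0°C, ≤ 4°C.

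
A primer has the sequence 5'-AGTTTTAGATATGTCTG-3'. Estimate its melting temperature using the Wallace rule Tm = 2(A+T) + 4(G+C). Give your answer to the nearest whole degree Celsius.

Base counts: A=4, T=8, G=4, C=1 (length 17).
Tm = 2·(4+8) + 4·(4+1) = 2·12 + 4·5 = 24 + 20 = 44°C.

44°C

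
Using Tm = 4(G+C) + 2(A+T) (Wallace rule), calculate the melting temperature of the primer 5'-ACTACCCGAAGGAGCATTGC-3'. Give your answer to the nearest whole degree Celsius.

Base counts: A=6, T=3, G=5, C=6 (length 20).
Tm = 2·(6+3) + 4·(5+6) = 2·9 + 4·11 = 18 + 44 = 62°C.

62°C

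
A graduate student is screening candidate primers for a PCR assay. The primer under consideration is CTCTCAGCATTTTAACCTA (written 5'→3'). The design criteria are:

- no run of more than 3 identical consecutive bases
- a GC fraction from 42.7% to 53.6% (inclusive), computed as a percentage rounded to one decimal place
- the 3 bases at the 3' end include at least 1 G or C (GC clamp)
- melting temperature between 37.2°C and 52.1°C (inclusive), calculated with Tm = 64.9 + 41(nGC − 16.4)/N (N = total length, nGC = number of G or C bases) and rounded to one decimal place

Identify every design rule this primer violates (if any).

Fails: homopolymer run, GC content.

Base counts: A=5, T=7, G=1, C=6 (length 19).
homopolymer run: longest run = 4, exceeds 3 ✗
GC content: GC 7/19 = 36.8%, outside 42.7–53.6% ✗
GC clamp: 3' end CTA has 1 G/C ✓
Tm: Tm = 64.9 + 41·(7 − 16.4)/19 = 44.6°C ✓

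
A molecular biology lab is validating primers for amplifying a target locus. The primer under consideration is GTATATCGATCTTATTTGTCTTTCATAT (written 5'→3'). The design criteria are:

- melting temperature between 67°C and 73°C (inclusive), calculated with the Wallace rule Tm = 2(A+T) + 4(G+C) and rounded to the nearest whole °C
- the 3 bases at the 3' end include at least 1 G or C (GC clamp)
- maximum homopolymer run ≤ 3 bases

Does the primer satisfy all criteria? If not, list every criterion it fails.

Fails: GC clamp.

Base counts: A=6, T=15, G=3, C=4 (length 28).
Tm: Tm = 2·21 + 4·7 = 70°C ✓
GC clamp: 3' end TAT has 0 G/C, need ≥1 ✗
homopolymer run: longest run = 3 ✓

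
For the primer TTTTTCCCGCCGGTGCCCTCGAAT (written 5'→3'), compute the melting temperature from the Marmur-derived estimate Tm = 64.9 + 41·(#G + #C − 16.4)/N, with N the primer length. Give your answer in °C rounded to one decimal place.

60.8°C

Base counts: A=2, T=8, G=5, C=9; G+C = 14, N = 24.
Tm = 64.9 + 41·(14 − 16.4)/24 = 64.9 + -98.40/24 = 60.8°C.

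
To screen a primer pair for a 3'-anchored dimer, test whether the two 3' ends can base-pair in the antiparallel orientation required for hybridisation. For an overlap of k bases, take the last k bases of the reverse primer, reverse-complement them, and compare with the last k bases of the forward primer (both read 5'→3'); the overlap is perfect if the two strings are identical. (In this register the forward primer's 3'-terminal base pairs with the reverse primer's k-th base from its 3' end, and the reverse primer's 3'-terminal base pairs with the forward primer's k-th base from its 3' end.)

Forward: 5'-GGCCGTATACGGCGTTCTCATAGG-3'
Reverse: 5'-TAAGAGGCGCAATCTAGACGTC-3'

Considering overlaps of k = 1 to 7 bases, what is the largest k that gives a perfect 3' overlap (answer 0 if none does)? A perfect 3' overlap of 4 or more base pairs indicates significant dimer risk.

Longest perfect overlap: 1 complementary base pair; below the dimer-risk threshold (threshold 4).

Last 7 bases (5'→3') — forward …TCATAGG, reverse …AGACGTC.
Reverse complement of the reverse primer's last 7 bases: GACGTCT; its first k bases are the reverse complement of the reverse primer's last k bases, so a perfect k-base overlap needs the forward primer's last k bases to equal them.
Comparing (forward last k vs required): k=1: G vs G ✓; k=2: GG vs GA ✗; k=3: AGG vs GAC ✗; k=4: TAGG vs GACG ✗; k=5: ATAGG vs GACGT ✗; k=6: CATAGG vs GACGTC ✗; k=7: TCATAGG vs GACGTCT ✗.
Only k = 1 is perfect, so the longest perfect 3' overlap is 1.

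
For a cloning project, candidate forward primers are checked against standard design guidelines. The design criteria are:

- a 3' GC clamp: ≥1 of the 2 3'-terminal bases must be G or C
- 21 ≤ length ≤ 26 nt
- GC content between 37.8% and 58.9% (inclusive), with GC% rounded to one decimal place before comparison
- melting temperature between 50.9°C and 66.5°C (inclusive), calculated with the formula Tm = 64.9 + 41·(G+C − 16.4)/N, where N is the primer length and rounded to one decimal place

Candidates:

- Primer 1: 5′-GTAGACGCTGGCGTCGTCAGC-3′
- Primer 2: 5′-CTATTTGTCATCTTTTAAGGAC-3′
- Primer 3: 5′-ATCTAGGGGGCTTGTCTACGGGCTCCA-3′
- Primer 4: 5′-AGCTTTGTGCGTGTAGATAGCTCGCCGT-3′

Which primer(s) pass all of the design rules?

Primer 1 (21 nt, A=3 T=4 G=8 C=6): 3' end GC has 2 G/C ✓; length 21 ✓; GC 14/21 = 66.7%, outside 37.8–58.9% ✗; Tm = 64.9 + 41·(14 − 16.4)/21 = 60.2°C ✓ — fails.
Primer 2 (22 nt, A=5 T=10 G=3 C=4): 3' end AC has 1 G/C ✓; length 22 ✓; GC 7/22 = 31.8%, outside 37.8–58.9% ✗; Tm = 64.9 + 41·(7 − 16.4)/22 = 47.4°C, outside 50.9–66.5°C ✗ — fails.
Primer 3 (27 nt, A=4 T=7 G=9 C=7): 3' end CA has 1 G/C ✓; length 27, outside 21–26 ✗; GC 16/27 = 59.3%, outside 37.8–58.9% ✗; Tm = 64.9 + 41·(16 − 16.4)/27 = 64.3°C ✓ — fails.
Primer 4 (28 nt, A=4 T=9 G=9 C=6): 3' end GT has 1 G/C ✓; length 28, outside 21–26 ✗; GC 15/28 = 53.6% ✓; Tm = 64.9 + 41·(15 − 16.4)/28 = 62.9°C ✓ — fails.

None of the candidates satisfy all criteria.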